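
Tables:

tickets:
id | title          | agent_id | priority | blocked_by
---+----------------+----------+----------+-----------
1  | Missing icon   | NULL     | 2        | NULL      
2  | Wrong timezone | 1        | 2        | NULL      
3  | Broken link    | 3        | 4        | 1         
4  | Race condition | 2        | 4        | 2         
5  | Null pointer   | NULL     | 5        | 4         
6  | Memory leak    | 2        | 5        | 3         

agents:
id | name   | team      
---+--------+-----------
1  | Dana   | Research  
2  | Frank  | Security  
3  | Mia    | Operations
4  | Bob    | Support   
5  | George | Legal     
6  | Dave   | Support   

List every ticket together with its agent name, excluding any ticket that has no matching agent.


INNER JOIN keeps only tickets rows whose agent_id matches an id in agents. Walk through each ticket:
  - ticket 1 (Missing icon): agent_id=NULL, no match -> dropped
  - ticket 2 (Wrong timezone): agent_id=1 -> matches Dana
  - ticket 3 (Broken link): agent_id=3 -> matches Mia
  - ticket 4 (Race condition): agent_id=2 -> matches Frank
  - ticket 5 (Null pointer): agent_id=NULL, no match -> dropped
  - ticket 6 (Memory leak): agent_id=2 -> matches Frank
So 2 of 6 rows are dropped.

SQL:
SELECT a.title, b.name AS agent
FROM tickets a
INNER JOIN agents b ON a.agent_id = b.id

Result:
title          | agent
---------------+------
Wrong timezone | Dana 
Broken link    | Mia  
Race condition | Frank
Memory leak    | Frank


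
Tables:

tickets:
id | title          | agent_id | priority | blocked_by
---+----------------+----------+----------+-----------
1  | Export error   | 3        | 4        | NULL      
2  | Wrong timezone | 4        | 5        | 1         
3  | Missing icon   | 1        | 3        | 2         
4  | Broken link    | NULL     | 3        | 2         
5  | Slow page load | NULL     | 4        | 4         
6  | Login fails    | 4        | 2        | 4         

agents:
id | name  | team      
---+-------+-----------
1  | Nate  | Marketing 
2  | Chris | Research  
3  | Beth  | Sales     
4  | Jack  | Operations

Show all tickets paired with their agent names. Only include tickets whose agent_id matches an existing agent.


INNER JOIN keeps only tickets rows whose agent_id matches an id in agents. Walk through each ticket:
  - ticket 1 (Export error): agent_id=3 -> matches Beth
  - ticket 2 (Wrong timezone): agent_id=4 -> matches Jack
  - ticket 3 (Missing icon): agent_id=1 -> matches Nate
  - ticket 4 (Broken link): agent_id=NULL, no match -> dropped
  - ticket 5 (Slow page load): agent_id=NULL, no match -> dropped
  - ticket 6 (Login fails): agent_id=4 -> matches Jack
So 2 of 6 rows are dropped.

SQL:
SELECT a.title, b.name AS agent
FROM tickets a
INNER JOIN agents b ON a.agent_id = b.id

Result:
title          | agent
---------------+------
Export error   | Beth 
Wrong timezone | Jack 
Missing icon   | Nate 
Login fails    | Jack 


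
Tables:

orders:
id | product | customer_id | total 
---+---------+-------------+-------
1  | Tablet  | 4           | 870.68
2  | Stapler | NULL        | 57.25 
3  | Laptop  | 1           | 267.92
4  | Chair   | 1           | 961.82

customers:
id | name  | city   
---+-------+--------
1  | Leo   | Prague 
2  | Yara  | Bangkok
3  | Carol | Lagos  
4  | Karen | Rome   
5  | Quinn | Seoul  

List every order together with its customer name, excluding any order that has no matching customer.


INNER JOIN keeps only orders rows whose customer_id matches an id in customers. Walk through each order:
  - order 1 (Tablet): customer_id=4 -> matches Karen
  - order 2 (Stapler): customer_id=NULL, no match -> dropped
  - order 3 (Laptop): customer_id=1 -> matches Leo
  - order 4 (Chair): customer_id=1 -> matches Leo
So 1 of 4 rows is dropped.

SQL:
SELECT a.product, b.name AS customer
FROM orders a
INNER JOIN customers b ON a.customer_id = b.id

Result:
product | customer
--------+---------
Tablet  | Karen   
Laptop  | Leo     
Chair   | Leo     


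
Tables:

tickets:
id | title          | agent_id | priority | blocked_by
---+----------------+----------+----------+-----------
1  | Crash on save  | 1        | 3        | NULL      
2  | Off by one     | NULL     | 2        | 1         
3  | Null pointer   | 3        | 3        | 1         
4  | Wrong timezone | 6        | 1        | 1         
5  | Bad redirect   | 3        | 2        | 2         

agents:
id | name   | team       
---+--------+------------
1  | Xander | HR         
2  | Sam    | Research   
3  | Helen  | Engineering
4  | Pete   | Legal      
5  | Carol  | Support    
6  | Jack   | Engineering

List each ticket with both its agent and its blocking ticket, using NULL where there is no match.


Two LEFT JOINs from the same base table tickets: one to agents via agent_id, one to tickets itself via blocked_by. Both are LEFT so every ticket is preserved.
Match against agents:
  - ticket 1 (Crash on save): agent_id=1 -> matches Xander
  - ticket 2 (Off by one): agent_id=NULL, no match -> kept with NULL
  - ticket 3 (Null pointer): agent_id=3 -> matches Helen
  - ticket 4 (Wrong timezone): agent_id=6 -> matches Jack
  - ticket 5 (Bad redirect): agent_id=3 -> matches Helen
Match against tickets (self):
  - ticket 1 (Crash on save): blocked_by=NULL -> NULL
  - ticket 2 (Off by one): blocked_by=1 -> Crash on save
  - ticket 3 (Null pointer): blocked_by=1 -> Crash on save
  - ticket 4 (Wrong timezone): blocked_by=1 -> Crash on save
  - ticket 5 (Bad redirect): blocked_by=2 -> Off by one

SQL:
SELECT a.title, b.name AS agent, c.title AS blocked_by
FROM tickets a
LEFT JOIN agents b ON a.agent_id = b.id
LEFT JOIN tickets c ON a.blocked_by = c.id

Result:
title          | agent  | blocked_by   
---------------+--------+--------------
Crash on save  | Xander | NULL         
Off by one     | NULL   | Crash on save
Null pointer   | Helen  | Crash on save
Wrong timezone | Jack   | Crash on save
Bad redirect   | Helen  | Off by one   


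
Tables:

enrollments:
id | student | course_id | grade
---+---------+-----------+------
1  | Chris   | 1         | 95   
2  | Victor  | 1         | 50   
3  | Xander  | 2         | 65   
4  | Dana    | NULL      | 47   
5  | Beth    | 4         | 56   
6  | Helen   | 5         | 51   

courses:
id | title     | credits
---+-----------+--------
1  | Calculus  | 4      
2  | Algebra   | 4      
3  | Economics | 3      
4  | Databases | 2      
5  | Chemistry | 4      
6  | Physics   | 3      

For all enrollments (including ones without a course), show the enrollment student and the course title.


LEFT JOIN keeps every row from enrollments (the left table); where course_id has no match in courses, the course columns become NULL. Walk through each enrollment:
  - enrollment 1 (Chris): course_id=1 -> matches Calculus
  - enrollment 2 (Victor): course_id=1 -> matches Calculus
  - enrollment 3 (Xander): course_id=2 -> matches Algebra
  - enrollment 4 (Dana): course_id=NULL, no match -> kept with NULL
  - enrollment 5 (Beth): course_id=4 -> matches Databases
  - enrollment 6 (Helen): course_id=5 -> matches Chemistry
All 6 rows appear; 1 has NULL course.

SQL:
SELECT a.student, b.title AS course
FROM enrollments a
LEFT JOIN courses b ON a.course_id = b.id

Result:
student | course   
--------+----------
Chris   | Calculus 
Victor  | Calculus 
Xander  | Algebra  
Dana    | NULL     
Beth    | Databases
Helen   | Chemistry


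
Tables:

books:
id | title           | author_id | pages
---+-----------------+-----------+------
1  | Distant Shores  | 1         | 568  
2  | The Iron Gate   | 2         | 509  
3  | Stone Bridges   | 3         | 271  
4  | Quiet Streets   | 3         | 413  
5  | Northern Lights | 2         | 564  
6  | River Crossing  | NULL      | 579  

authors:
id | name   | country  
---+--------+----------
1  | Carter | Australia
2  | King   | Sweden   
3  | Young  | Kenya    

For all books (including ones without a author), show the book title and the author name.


LEFT JOIN keeps every row from books (the left table); where author_id has no match in authors, the author columns become NULL. Walk through each book:
  - book 1 (Distant Shores): author_id=1 -> matches Carter
  - book 2 (The Iron Gate): author_id=2 -> matches King
  - book 3 (Stone Bridges): author_id=3 -> matches Young
  - book 4 (Quiet Streets): author_id=3 -> matches Young
  - book 5 (Northern Lights): author_id=2 -> matches King
  - book 6 (River Crossing): author_id=NULL, no match -> kept with NULL
All 6 rows appear; 1 has NULL author.

SQL:
SELECT a.title, b.name AS author
FROM books a
LEFT JOIN authors b ON a.author_id = b.id

Result:
title           | author
----------------+-------
Distant Shores  | Carter
The Iron Gate   | King  
Stone Bridges   | Young 
Quiet Streets   | Young 
Northern Lights | King  
River Crossing  | NULL  


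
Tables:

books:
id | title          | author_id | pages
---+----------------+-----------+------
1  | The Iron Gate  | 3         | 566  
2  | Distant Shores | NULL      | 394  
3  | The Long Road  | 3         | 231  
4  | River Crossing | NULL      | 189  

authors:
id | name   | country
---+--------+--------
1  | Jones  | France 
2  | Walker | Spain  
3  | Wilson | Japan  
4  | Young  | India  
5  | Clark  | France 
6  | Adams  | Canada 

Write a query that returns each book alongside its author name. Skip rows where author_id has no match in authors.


INNER JOIN keeps only books rows whose author_id matches an id in authors. Walk through each book:
  - book 1 (The Iron Gate): author_id=3 -> matches Wilson
  - book 2 (Distant Shores): author_id=NULL, no match -> dropped
  - book 3 (The Long Road): author_id=3 -> matches Wilson
  - book 4 (River Crossing): author_id=NULL, no match -> dropped
So 2 of 4 rows are dropped.

SQL:
SELECT a.title, b.name AS author
FROM books a
INNER JOIN authors b ON a.author_id = b.id

Result:
title         | author
--------------+-------
The Iron Gate | Wilson
The Long Road | Wilson


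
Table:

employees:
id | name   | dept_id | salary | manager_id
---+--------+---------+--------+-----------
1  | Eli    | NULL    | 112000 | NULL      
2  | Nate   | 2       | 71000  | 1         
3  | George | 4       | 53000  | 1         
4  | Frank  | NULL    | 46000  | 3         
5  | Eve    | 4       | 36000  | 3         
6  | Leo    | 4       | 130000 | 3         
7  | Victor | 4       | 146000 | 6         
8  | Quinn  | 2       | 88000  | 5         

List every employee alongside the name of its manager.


This is a self-join: employees is joined to a second copy of itself, matching each row's manager_id to another row's id. Use LEFT JOIN so rows with manager_id=NULL are kept.
  - employee 1 (Eli): manager_id=NULL -> NULL
  - employee 2 (Nate): manager_id=1 -> Eli
  - employee 3 (George): manager_id=1 -> Eli
  - employee 4 (Frank): manager_id=3 -> George
  - employee 5 (Eve): manager_id=3 -> George
  - employee 6 (Leo): manager_id=3 -> George
  - employee 7 (Victor): manager_id=6 -> Leo
  - employee 8 (Quinn): manager_id=5 -> Eve

SQL:
SELECT a.name AS item, b.name AS manager
FROM employees a
LEFT JOIN employees b ON a.manager_id = b.id

Result:
item   | manager
-------+--------
Eli    | NULL   
Nate   | Eli    
George | Eli    
Frank  | George 
Eve    | George 
Leo    | George 
Victor | Leo    
Quinn  | Eve    


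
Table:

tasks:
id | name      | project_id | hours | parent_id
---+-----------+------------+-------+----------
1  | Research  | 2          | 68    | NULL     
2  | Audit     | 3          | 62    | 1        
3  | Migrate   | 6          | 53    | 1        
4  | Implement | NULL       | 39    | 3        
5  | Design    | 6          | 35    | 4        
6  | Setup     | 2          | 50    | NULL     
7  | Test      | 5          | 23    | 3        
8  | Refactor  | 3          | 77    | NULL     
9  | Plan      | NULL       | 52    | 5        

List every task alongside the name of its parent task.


This is a self-join: tasks is joined to a second copy of itself, matching each row's parent_id to another row's id. Use LEFT JOIN so rows with parent_id=NULL are kept.
  - task 1 (Research): parent_id=NULL -> NULL
  - task 2 (Audit): parent_id=1 -> Research
  - task 3 (Migrate): parent_id=1 -> Research
  - task 4 (Implement): parent_id=3 -> Migrate
  - task 5 (Design): parent_id=4 -> Implement
  - task 6 (Setup): parent_id=NULL -> NULL
  - task 7 (Test): parent_id=3 -> Migrate
  - task 8 (Refactor): parent_id=NULL -> NULL
  - task 9 (Plan): parent_id=5 -> Design

SQL:
SELECT a.name AS item, b.name AS parent
FROM tasks a
LEFT JOIN tasks b ON a.parent_id = b.id

Result:
item      | parent   
----------+----------
Research  | NULL     
Audit     | Research 
Migrate   | Research 
Implement | Migrate  
Design    | Implement
Setup     | NULL     
Test      | Migrate  
Refactor  | NULL     
Plan      | Design   


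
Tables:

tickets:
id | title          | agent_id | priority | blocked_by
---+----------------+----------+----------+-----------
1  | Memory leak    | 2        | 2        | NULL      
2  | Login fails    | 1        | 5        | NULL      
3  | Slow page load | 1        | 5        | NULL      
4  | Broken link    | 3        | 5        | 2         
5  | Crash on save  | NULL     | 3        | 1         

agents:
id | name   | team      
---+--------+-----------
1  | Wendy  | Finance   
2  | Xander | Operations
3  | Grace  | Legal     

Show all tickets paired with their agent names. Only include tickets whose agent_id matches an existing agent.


INNER JOIN keeps only tickets rows whose agent_id matches an id in agents. Walk through each ticket:
  - ticket 1 (Memory leak): agent_id=2 -> matches Xander
  - ticket 2 (Login fails): agent_id=1 -> matches Wendy
  - ticket 3 (Slow page load): agent_id=1 -> matches Wendy
  - ticket 4 (Broken link): agent_id=3 -> matches Grace
  - ticket 5 (Crash on save): agent_id=NULL, no match -> dropped
So 1 of 5 rows is dropped.

SQL:
SELECT a.title, b.name AS agent
FROM tickets a
INNER JOIN agents b ON a.agent_id = b.id

Result:
title          | agent 
---------------+-------
Memory leak    | Xander
Login fails    | Wendy 
Slow page load | Wendy 
Broken link    | Grace 


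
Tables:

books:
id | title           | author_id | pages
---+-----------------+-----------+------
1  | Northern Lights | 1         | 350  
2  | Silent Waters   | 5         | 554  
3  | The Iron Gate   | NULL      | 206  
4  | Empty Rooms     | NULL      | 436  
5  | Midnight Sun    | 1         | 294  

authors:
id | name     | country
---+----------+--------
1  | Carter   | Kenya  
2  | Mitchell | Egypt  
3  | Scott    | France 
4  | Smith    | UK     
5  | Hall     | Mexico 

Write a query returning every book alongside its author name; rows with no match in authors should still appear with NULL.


LEFT JOIN keeps every row from books (the left table); where author_id has no match in authors, the author columns become NULL. Walk through each book:
  - book 1 (Northern Lights): author_id=1 -> matches Carter
  - book 2 (Silent Waters): author_id=5 -> matches Hall
  - book 3 (The Iron Gate): author_id=NULL, no match -> kept with NULL
  - book 4 (Empty Rooms): author_id=NULL, no match -> kept with NULL
  - book 5 (Midnight Sun): author_id=1 -> matches Carter
All 5 rows appear; 2 have NULL author.

SQL:
SELECT a.title, b.name AS author
FROM books a
LEFT JOIN authors b ON a.author_id = b.id

Result:
title           | author
----------------+-------
Northern Lights | Carter
Silent Waters   | Hall  
The Iron Gate   | NULL  
Empty Rooms     | NULL  
Midnight Sun    | Carter


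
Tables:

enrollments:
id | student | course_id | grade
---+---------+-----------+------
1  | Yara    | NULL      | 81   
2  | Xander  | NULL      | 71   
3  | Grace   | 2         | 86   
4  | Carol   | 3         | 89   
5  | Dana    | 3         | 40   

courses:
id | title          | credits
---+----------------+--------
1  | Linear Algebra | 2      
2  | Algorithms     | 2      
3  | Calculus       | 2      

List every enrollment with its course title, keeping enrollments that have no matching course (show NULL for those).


LEFT JOIN keeps every row from enrollments (the left table); where course_id has no match in courses, the course columns become NULL. Walk through each enrollment:
  - enrollment 1 (Yara): course_id=NULL, no match -> kept with NULL
  - enrollment 2 (Xander): course_id=NULL, no match -> kept with NULL
  - enrollment 3 (Grace): course_id=2 -> matches Algorithms
  - enrollment 4 (Carol): course_id=3 -> matches Calculus
  - enrollment 5 (Dana): course_id=3 -> matches Calculus
All 5 rows appear; 2 have NULL course.

SQL:
SELECT a.student, b.title AS course
FROM enrollments a
LEFT JOIN courses b ON a.course_id = b.id

Result:
student | course    
--------+-----------
Yara    | NULL      
Xander  | NULL      
Grace   | Algorithms
Carol   | Calculus  
Dana    | Calculus  


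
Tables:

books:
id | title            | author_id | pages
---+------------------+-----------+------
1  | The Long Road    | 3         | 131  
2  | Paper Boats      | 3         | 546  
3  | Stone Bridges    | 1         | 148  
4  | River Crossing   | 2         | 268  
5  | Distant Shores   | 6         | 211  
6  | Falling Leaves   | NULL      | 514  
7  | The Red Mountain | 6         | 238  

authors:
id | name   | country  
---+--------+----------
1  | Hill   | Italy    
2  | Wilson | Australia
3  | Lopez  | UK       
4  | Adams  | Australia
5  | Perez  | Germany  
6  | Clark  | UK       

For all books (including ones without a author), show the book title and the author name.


LEFT JOIN keeps every row from books (the left table); where author_id has no match in authors, the author columns become NULL. Walk through each book:
  - book 1 (The Long Road): author_id=3 -> matches Lopez
  - book 2 (Paper Boats): author_id=3 -> matches Lopez
  - book 3 (Stone Bridges): author_id=1 -> matches Hill
  - book 4 (River Crossing): author_id=2 -> matches Wilson
  - book 5 (Distant Shores): author_id=6 -> matches Clark
  - book 6 (Falling Leaves): author_id=NULL, no match -> kept with NULL
  - book 7 (The Red Mountain): author_id=6 -> matches Clark
All 7 rows appear; 1 has NULL author.

SQL:
SELECT a.title, b.name AS author
FROM books a
LEFT JOIN authors b ON a.author_id = b.id

Result:
title            | author
-----------------+-------
The Long Road    | Lopez 
Paper Boats      | Lopez 
Stone Bridges    | Hill  
River Crossing   | Wilson
Distant Shores   | Clark 
Falling Leaves   | NULL  
The Red Mountain | Clark 


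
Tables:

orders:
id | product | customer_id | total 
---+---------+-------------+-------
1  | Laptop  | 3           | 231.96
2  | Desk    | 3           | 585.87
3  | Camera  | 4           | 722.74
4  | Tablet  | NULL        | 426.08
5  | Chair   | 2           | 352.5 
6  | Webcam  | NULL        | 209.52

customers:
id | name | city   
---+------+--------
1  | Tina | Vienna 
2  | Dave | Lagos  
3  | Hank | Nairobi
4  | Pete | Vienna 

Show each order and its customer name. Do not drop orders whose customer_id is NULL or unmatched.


LEFT JOIN keeps every row from orders (the left table); where customer_id has no match in customers, the customer columns become NULL. Walk through each order:
  - order 1 (Laptop): customer_id=3 -> matches Hank
  - order 2 (Desk): customer_id=3 -> matches Hank
  - order 3 (Camera): customer_id=4 -> matches Pete
  - order 4 (Tablet): customer_id=NULL, no match -> kept with NULL
  - order 5 (Chair): customer_id=2 -> matches Dave
  - order 6 (Webcam): customer_id=NULL, no match -> kept with NULL
All 6 rows appear; 2 have NULL customer.

SQL:
SELECT a.product, b.name AS customer
FROM orders a
LEFT JOIN customers b ON a.customer_id = b.id

Result:
product | customer
--------+---------
Laptop  | Hank    
Desk    | Hank    
Camera  | Pete    
Tablet  | NULL    
Chair   | Dave    
Webcam  | NULL    


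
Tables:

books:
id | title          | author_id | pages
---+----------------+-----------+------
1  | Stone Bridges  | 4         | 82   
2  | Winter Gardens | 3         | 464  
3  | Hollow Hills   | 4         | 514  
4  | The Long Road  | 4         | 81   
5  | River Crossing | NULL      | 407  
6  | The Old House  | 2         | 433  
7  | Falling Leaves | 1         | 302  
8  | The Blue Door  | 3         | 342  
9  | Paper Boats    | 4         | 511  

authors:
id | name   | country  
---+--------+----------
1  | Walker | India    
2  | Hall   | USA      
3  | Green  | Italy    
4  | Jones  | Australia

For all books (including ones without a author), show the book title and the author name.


LEFT JOIN keeps every row from books (the left table); where author_id has no match in authors, the author columns become NULL. Walk through each book:
  - book 1 (Stone Bridges): author_id=4 -> matches Jones
  - book 2 (Winter Gardens): author_id=3 -> matches Green
  - book 3 (Hollow Hills): author_id=4 -> matches Jones
  - book 4 (The Long Road): author_id=4 -> matches Jones
  - book 5 (River Crossing): author_id=NULL, no match -> kept with NULL
  - book 6 (The Old House): author_id=2 -> matches Hall
  - book 7 (Falling Leaves): author_id=1 -> matches Walker
  - book 8 (The Blue Door): author_id=3 -> matches Green
  - book 9 (Paper Boats): author_id=4 -> matches Jones
All 9 rows appear; 1 has NULL author.

SQL:
SELECT a.title, b.name AS author
FROM books a
LEFT JOIN authors b ON a.author_id = b.id

Result:
title          | author
---------------+-------
Stone Bridges  | Jones 
Winter Gardens | Green 
Hollow Hills   | Jones 
The Long Road  | Jones 
River Crossing | NULL  
The Old House  | Hall  
Falling Leaves | Walker
The Blue Door  | Green 
Paper Boats    | Jones 


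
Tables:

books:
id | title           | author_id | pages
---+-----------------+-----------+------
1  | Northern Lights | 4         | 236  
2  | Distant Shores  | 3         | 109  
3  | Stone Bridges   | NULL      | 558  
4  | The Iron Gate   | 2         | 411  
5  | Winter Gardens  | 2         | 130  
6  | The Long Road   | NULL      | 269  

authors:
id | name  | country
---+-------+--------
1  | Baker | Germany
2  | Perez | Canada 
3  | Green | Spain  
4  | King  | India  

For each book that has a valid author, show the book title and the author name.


INNER JOIN keeps only books rows whose author_id matches an id in authors. Walk through each book:
  - book 1 (Northern Lights): author_id=4 -> matches King
  - book 2 (Distant Shores): author_id=3 -> matches Green
  - book 3 (Stone Bridges): author_id=NULL, no match -> dropped
  - book 4 (The Iron Gate): author_id=2 -> matches Perez
  - book 5 (Winter Gardens): author_id=2 -> matches Perez
  - book 6 (The Long Road): author_id=NULL, no match -> dropped
So 2 of 6 rows are dropped.

SQL:
SELECT a.title, b.name AS author
FROM books a
INNER JOIN authors b ON a.author_id = b.id

Result:
title           | author
----------------+-------
Northern Lights | King  
Distant Shores  | Green 
The Iron Gate   | Perez 
Winter Gardens  | Perez 


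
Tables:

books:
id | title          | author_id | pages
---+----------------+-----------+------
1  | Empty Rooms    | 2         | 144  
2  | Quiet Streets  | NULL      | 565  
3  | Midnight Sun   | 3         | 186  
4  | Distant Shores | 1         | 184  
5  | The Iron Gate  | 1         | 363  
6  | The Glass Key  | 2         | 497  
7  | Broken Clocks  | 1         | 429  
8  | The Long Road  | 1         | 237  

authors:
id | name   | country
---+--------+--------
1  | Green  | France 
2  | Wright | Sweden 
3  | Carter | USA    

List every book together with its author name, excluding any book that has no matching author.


INNER JOIN keeps only books rows whose author_id matches an id in authors. Walk through each book:
  - book 1 (Empty Rooms): author_id=2 -> matches Wright
  - book 2 (Quiet Streets): author_id=NULL, no match -> dropped
  - book 3 (Midnight Sun): author_id=3 -> matches Carter
  - book 4 (Distant Shores): author_id=1 -> matches Green
  - book 5 (The Iron Gate): author_id=1 -> matches Green
  - book 6 (The Glass Key): author_id=2 -> matches Wright
  - book 7 (Broken Clocks): author_id=1 -> matches Green
  - book 8 (The Long Road): author_id=1 -> matches Green
So 1 of 8 rows is dropped.

SQL:
SELECT a.title, b.name AS author
FROM books a
INNER JOIN authors b ON a.author_id = b.id

Result:
title          | author
---------------+-------
Empty Rooms    | Wright
Midnight Sun   | Carter
Distant Shores | Green 
The Iron Gate  | Green 
The Glass Key  | Wright
Broken Clocks  | Green 
The Long Road  | Green 


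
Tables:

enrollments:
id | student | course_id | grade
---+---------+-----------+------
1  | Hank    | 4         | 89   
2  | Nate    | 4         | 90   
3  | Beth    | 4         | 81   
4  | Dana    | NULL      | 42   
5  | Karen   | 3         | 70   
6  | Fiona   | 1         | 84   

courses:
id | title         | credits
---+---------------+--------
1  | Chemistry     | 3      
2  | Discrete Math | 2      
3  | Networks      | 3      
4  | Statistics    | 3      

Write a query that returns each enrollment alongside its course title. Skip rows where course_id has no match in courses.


INNER JOIN keeps only enrollments rows whose course_id matches an id in courses. Walk through each enrollment:
  - enrollment 1 (Hank): course_id=4 -> matches Statistics
  - enrollment 2 (Nate): course_id=4 -> matches Statistics
  - enrollment 3 (Beth): course_id=4 -> matches Statistics
  - enrollment 4 (Dana): course_id=NULL, no match -> dropped
  - enrollment 5 (Karen): course_id=3 -> matches Networks
  - enrollment 6 (Fiona): course_id=1 -> matches Chemistry
So 1 of 6 rows is dropped.

SQL:
SELECT a.student, b.title AS course
FROM enrollments a
INNER JOIN courses b ON a.course_id = b.id

Result:
student | course    
--------+-----------
Hank    | Statistics
Nate    | Statistics
Beth    | Statistics
Karen   | Networks  
Fiona   | Chemistry 


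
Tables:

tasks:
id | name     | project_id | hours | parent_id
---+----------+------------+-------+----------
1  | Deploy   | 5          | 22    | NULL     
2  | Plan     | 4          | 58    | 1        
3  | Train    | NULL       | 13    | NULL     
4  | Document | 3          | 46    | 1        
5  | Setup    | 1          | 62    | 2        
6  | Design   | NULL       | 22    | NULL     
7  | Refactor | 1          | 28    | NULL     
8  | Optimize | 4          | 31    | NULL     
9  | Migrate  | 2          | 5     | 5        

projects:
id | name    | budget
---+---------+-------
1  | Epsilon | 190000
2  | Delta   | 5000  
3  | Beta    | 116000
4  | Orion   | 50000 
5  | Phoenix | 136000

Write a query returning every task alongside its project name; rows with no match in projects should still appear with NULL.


LEFT JOIN keeps every row from tasks (the left table); where project_id has no match in projects, the project columns become NULL. Walk through each task:
  - task 1 (Deploy): project_id=5 -> matches Phoenix
  - task 2 (Plan): project_id=4 -> matches Orion
  - task 3 (Train): project_id=NULL, no match -> kept with NULL
  - task 4 (Document): project_id=3 -> matches Beta
  - task 5 (Setup): project_id=1 -> matches Epsilon
  - task 6 (Design): project_id=NULL, no match -> kept with NULL
  - task 7 (Refactor): project_id=1 -> matches Epsilon
  - task 8 (Optimize): project_id=4 -> matches Orion
  - task 9 (Migrate): project_id=2 -> matches Delta
All 9 rows appear; 2 have NULL project.

SQL:
SELECT a.name, b.name AS project
FROM tasks a
LEFT JOIN projects b ON a.project_id = b.id

Result:
name     | project
---------+--------
Deploy   | Phoenix
Plan     | Orion  
Train    | NULL   
Document | Beta   
Setup    | Epsilon
Design   | NULL   
Refactor | Epsilon
Optimize | Orion  
Migrate  | Delta  


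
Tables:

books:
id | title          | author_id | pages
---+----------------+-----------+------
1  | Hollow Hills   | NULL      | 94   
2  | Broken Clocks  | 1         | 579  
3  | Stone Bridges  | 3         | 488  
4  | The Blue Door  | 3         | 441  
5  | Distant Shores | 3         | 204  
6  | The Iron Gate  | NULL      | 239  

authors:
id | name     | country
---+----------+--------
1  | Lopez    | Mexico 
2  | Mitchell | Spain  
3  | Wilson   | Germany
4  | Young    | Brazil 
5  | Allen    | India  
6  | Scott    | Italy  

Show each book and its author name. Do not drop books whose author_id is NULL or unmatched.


LEFT JOIN keeps every row from books (the left table); where author_id has no match in authors, the author columns become NULL. Walk through each book:
  - book 1 (Hollow Hills): author_id=NULL, no match -> kept with NULL
  - book 2 (Broken Clocks): author_id=1 -> matches Lopez
  - book 3 (Stone Bridges): author_id=3 -> matches Wilson
  - book 4 (The Blue Door): author_id=3 -> matches Wilson
  - book 5 (Distant Shores): author_id=3 -> matches Wilson
  - book 6 (The Iron Gate): author_id=NULL, no match -> kept with NULL
All 6 rows appear; 2 have NULL author.

SQL:
SELECT a.title, b.name AS author
FROM books a
LEFT JOIN authors b ON a.author_id = b.id

Result:
title          | author
---------------+-------
Hollow Hills   | NULL  
Broken Clocks  | Lopez 
Stone Bridges  | Wilson
The Blue Door  | Wilson
Distant Shores | Wilson
The Iron Gate  | NULL  


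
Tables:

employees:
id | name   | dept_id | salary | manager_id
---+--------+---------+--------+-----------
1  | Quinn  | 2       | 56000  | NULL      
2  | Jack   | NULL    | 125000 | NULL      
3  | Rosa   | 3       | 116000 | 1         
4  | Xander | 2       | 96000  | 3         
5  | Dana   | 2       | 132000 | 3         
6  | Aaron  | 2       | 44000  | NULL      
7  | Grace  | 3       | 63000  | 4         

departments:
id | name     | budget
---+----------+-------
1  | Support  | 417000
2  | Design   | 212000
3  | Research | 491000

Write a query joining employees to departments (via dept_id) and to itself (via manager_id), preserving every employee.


Two LEFT JOINs from the same base table employees: one to departments via dept_id, one to employees itself via manager_id. Both are LEFT so every employee is preserved.
Match against departments:
  - employee 1 (Quinn): dept_id=2 -> matches Design
  - employee 2 (Jack): dept_id=NULL, no match -> kept with NULL
  - employee 3 (Rosa): dept_id=3 -> matches Research
  - employee 4 (Xander): dept_id=2 -> matches Design
  - employee 5 (Dana): dept_id=2 -> matches Design
  - employee 6 (Aaron): dept_id=2 -> matches Design
  - employee 7 (Grace): dept_id=3 -> matches Research
Match against employees (self):
  - employee 1 (Quinn): manager_id=NULL -> NULL
  - employee 2 (Jack): manager_id=NULL -> NULL
  - employee 3 (Rosa): manager_id=1 -> Quinn
  - employee 4 (Xander): manager_id=3 -> Rosa
  - employee 5 (Dana): manager_id=3 -> Rosa
  - employee 6 (Aaron): manager_id=NULL -> NULL
  - employee 7 (Grace): manager_id=4 -> Xander

SQL:
SELECT a.name, b.name AS department, c.name AS manager
FROM employees a
LEFT JOIN departments b ON a.dept_id = b.id
LEFT JOIN employees c ON a.manager_id = c.id

Result:
name   | department | manager
-------+------------+--------
Quinn  | Design     | NULL   
Jack   | NULL       | NULL   
Rosa   | Research   | Quinn  
Xander | Design     | Rosa   
Dana   | Design     | Rosa   
Aaron  | Design     | NULL   
Grace  | Research   | Xander 


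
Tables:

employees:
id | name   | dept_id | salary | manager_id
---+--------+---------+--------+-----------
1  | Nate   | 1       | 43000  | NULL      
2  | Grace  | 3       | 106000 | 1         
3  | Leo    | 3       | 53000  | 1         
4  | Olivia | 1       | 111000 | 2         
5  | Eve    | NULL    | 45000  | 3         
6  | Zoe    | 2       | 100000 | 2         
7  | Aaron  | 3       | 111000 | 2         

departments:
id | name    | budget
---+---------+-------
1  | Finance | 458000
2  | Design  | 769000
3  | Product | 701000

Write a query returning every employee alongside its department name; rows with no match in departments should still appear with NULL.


LEFT JOIN keeps every row from employees (the left table); where dept_id has no match in departments, the department columns become NULL. Walk through each employee:
  - employee 1 (Nate): dept_id=1 -> matches Finance
  - employee 2 (Grace): dept_id=3 -> matches Product
  - employee 3 (Leo): dept_id=3 -> matches Product
  - employee 4 (Olivia): dept_id=1 -> matches Finance
  - employee 5 (Eve): dept_id=NULL, no match -> kept with NULL
  - employee 6 (Zoe): dept_id=2 -> matches Design
  - employee 7 (Aaron): dept_id=3 -> matches Product
All 7 rows appear; 1 has NULL department.

SQL:
SELECT a.name, b.name AS department
FROM employees a
LEFT JOIN departments b ON a.dept_id = b.id

Result:
name   | department
-------+-----------
Nate   | Finance   
Grace  | Product   
Leo    | Product   
Olivia | Finance   
Eve    | NULL      
Zoe    | Design    
Aaron  | Product   


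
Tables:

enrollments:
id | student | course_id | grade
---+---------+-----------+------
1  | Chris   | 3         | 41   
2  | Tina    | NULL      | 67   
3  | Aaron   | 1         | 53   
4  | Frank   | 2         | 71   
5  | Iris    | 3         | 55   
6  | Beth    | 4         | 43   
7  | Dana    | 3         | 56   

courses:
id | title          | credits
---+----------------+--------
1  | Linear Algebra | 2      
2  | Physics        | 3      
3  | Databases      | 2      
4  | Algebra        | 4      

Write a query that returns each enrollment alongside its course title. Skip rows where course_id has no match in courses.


INNER JOIN keeps only enrollments rows whose course_id matches an id in courses. Walk through each enrollment:
  - enrollment 1 (Chris): course_id=3 -> matches Databases
  - enrollment 2 (Tina): course_id=NULL, no match -> dropped
  - enrollment 3 (Aaron): course_id=1 -> matches Linear Algebra
  - enrollment 4 (Frank): course_id=2 -> matches Physics
  - enrollment 5 (Iris): course_id=3 -> matches Databases
  - enrollment 6 (Beth): course_id=4 -> matches Algebra
  - enrollment 7 (Dana): course_id=3 -> matches Databases
So 1 of 7 rows is dropped.

SQL:
SELECT a.student, b.title AS course
FROM enrollments a
INNER JOIN courses b ON a.course_id = b.id

Result:
student | course        
--------+---------------
Chris   | Databases     
Aaron   | Linear Algebra
Frank   | Physics       
Iris    | Databases     
Beth    | Algebra       
Dana    | Databases     


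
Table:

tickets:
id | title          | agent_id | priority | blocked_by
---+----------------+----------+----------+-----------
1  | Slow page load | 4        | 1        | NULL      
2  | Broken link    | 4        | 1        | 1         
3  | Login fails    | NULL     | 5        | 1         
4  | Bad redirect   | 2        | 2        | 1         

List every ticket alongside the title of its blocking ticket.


This is a self-join: tickets is joined to a second copy of itself, matching each row's blocked_by to another row's id. Use LEFT JOIN so rows with blocked_by=NULL are kept.
  - ticket 1 (Slow page load): blocked_by=NULL -> NULL
  - ticket 2 (Broken link): blocked_by=1 -> Slow page load
  - ticket 3 (Login fails): blocked_by=1 -> Slow page load
  - ticket 4 (Bad redirect): blocked_by=1 -> Slow page load

SQL:
SELECT a.title AS item, b.title AS blocked_by
FROM tickets a
LEFT JOIN tickets b ON a.blocked_by = b.id

Result:
item           | blocked_by    
---------------+---------------
Slow page load | NULL          
Broken link    | Slow page load
Login fails    | Slow page load
Bad redirect   | Slow page load


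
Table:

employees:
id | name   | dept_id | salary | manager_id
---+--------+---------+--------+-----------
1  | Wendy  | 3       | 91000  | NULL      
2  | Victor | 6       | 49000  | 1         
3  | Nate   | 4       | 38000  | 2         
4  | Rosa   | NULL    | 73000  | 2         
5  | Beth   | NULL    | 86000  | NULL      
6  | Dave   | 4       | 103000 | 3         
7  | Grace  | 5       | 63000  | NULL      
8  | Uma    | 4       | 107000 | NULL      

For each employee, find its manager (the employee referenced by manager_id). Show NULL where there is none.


This is a self-join: employees is joined to a second copy of itself, matching each row's manager_id to another row's id. Use LEFT JOIN so rows with manager_id=NULL are kept.
  - employee 1 (Wendy): manager_id=NULL -> NULL
  - employee 2 (Victor): manager_id=1 -> Wendy
  - employee 3 (Nate): manager_id=2 -> Victor
  - employee 4 (Rosa): manager_id=2 -> Victor
  - employee 5 (Beth): manager_id=NULL -> NULL
  - employee 6 (Dave): manager_id=3 -> Nate
  - employee 7 (Grace): manager_id=NULL -> NULL
  - employee 8 (Uma): manager_id=NULL -> NULL

SQL:
SELECT a.name AS item, b.name AS manager
FROM employees a
LEFT JOIN employees b ON a.manager_id = b.id

Result:
item   | manager
-------+--------
Wendy  | NULL   
Victor | Wendy  
Nate   | Victor 
Rosa   | Victor 
Beth   | NULL   
Dave   | Nate   
Grace  | NULL   
Uma    | NULL   


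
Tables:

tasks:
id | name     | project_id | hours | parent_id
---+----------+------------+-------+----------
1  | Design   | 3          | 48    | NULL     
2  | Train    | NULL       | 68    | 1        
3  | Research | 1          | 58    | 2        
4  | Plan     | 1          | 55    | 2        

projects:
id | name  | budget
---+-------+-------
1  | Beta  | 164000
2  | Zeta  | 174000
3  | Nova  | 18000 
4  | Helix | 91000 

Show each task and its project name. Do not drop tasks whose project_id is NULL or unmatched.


LEFT JOIN keeps every row from tasks (the left table); where project_id has no match in projects, the project columns become NULL. Walk through each task:
  - task 1 (Design): project_id=3 -> matches Nova
  - task 2 (Train): project_id=NULL, no match -> kept with NULL
  - task 3 (Research): project_id=1 -> matches Beta
  - task 4 (Plan): project_id=1 -> matches Beta
All 4 rows appear; 1 has NULL project.

SQL:
SELECT a.name, b.name AS project
FROM tasks a
LEFT JOIN projects b ON a.project_id = b.id

Result:
name     | project
---------+--------
Design   | Nova   
Train    | NULL   
Research | Beta   
Plan     | Beta   


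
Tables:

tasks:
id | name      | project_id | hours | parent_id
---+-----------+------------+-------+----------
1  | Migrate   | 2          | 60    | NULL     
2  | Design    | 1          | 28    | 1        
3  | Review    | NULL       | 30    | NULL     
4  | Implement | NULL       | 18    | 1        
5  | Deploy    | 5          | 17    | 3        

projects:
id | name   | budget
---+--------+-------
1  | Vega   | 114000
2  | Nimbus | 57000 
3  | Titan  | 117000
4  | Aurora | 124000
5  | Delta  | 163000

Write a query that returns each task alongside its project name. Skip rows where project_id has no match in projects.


INNER JOIN keeps only tasks rows whose project_id matches an id in projects. Walk through each task:
  - task 1 (Migrate): project_id=2 -> matches Nimbus
  - task 2 (Design): project_id=1 -> matches Vega
  - task 3 (Review): project_id=NULL, no match -> dropped
  - task 4 (Implement): project_id=NULL, no match -> dropped
  - task 5 (Deploy): project_id=5 -> matches Delta
So 2 of 5 rows are dropped.

SQL:
SELECT a.name, b.name AS project
FROM tasks a
INNER JOIN projects b ON a.project_id = b.id

Result:
name    | project
--------+--------
Migrate | Nimbus 
Design  | Vega   
Deploy  | Delta  


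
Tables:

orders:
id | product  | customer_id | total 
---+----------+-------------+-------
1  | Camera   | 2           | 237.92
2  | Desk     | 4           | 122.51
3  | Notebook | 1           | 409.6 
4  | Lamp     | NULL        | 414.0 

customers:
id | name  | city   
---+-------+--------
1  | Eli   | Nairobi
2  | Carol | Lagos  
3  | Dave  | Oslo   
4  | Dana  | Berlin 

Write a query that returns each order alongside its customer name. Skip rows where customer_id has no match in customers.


INNER JOIN keeps only orders rows whose customer_id matches an id in customers. Walk through each order:
  - order 1 (Camera): customer_id=2 -> matches Carol
  - order 2 (Desk): customer_id=4 -> matches Dana
  - order 3 (Notebook): customer_id=1 -> matches Eli
  - order 4 (Lamp): customer_id=NULL, no match -> dropped
So 1 of 4 rows is dropped.

SQL:
SELECT a.product, b.name AS customer
FROM orders a
INNER JOIN customers b ON a.customer_id = b.id

Result:
product  | customer
---------+---------
Camera   | Carol   
Desk     | Dana    
Notebook | Eli     


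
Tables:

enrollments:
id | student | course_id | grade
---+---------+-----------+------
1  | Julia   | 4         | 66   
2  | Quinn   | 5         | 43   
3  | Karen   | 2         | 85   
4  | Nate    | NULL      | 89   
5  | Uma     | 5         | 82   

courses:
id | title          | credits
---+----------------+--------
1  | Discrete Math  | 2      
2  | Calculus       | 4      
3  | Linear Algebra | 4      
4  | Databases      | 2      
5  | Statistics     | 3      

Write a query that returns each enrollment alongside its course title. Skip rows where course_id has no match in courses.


INNER JOIN keeps only enrollments rows whose course_id matches an id in courses. Walk through each enrollment:
  - enrollment 1 (Julia): course_id=4 -> matches Databases
  - enrollment 2 (Quinn): course_id=5 -> matches Statistics
  - enrollment 3 (Karen): course_id=2 -> matches Calculus
  - enrollment 4 (Nate): course_id=NULL, no match -> dropped
  - enrollment 5 (Uma): course_id=5 -> matches Statistics
So 1 of 5 rows is dropped.

SQL:
SELECT a.student, b.title AS course
FROM enrollments a
INNER JOIN courses b ON a.course_id = b.id

Result:
student | course    
--------+-----------
Julia   | Databases 
Quinn   | Statistics
Karen   | Calculus  
Uma     | Statistics
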